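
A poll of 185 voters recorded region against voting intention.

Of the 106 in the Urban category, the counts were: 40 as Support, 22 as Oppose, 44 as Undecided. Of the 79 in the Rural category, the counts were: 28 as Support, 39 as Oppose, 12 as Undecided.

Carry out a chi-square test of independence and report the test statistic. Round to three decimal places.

Row totals: 106, 79. Column totals: 68, 61, 56. Grand total N = 185.
Expected counts (row total × column total / N):
  Urban, Support: 106×68/185 = 38.9622
  Urban, Oppose: 106×61/185 = 34.9514
  Urban, Undecided: 106×56/185 = 32.0865
  Rural, Support: 79×68/185 = 29.0378
  Rural, Oppose: 79×61/185 = 26.0486
  Rural, Undecided: 79×56/185 = 23.9135
Contributions (O − E)²/E:
  (40 − 38.9622)²/38.9622 = 0.0276
  (22 − 34.9514)²/34.9514 = 4.7992
  (44 − 32.0865)²/32.0865 = 4.4234
  (28 − 29.0378)²/29.0378 = 0.0371
  (39 − 26.0486)²/26.0486 = 6.4395
  (12 − 23.9135)²/23.9135 = 5.9352
χ² = 0.0276 + 4.7992 + 4.4234 + 0.0371 + 6.4395 + 5.9352 = 21.662

21.662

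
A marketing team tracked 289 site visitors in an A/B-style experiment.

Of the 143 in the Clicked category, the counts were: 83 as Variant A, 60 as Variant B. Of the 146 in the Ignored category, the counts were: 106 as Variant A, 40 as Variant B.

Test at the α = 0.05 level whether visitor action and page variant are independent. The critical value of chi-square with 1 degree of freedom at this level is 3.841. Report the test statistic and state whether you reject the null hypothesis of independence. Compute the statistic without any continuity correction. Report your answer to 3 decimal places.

Row totals: 143, 146. Column totals: 189, 100. Grand total N = 289.
Expected counts (row total × column total / N):
  Clicked, Variant A: 143×189/289 = 93.5190
  Clicked, Variant B: 143×100/289 = 49.4810
  Ignored, Variant A: 146×189/289 = 95.4810
  Ignored, Variant B: 146×100/289 = 50.5190
Contributions (O − E)²/E:
  (83 − 93.5190)²/93.5190 = 1.1832
  (60 − 49.4810)²/49.4810 = 2.2362
  (106 − 95.4810)²/95.4810 = 1.1589
  (40 − 50.5190)²/50.5190 = 2.1903
χ² = 1.1832 + 2.2362 + 1.1589 + 2.1903 = 6.769
df = (2−1)(2−1) = 1. Since 6.769 > 3.841, reject the null hypothesis of independence at α = 0.05.

6.769; reject H₀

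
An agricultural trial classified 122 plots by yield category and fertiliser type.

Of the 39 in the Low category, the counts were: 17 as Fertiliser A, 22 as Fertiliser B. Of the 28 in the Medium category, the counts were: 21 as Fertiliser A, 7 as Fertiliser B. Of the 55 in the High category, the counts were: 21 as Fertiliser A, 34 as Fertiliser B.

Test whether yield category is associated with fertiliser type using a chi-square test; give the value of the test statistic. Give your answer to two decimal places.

10.59

Row totals: 39, 28, 55. Column totals: 59, 63. Grand total N = 122.
Expected counts (row total × column total / N):
  Low, Fertiliser A: 39×59/122 = 18.861
  Low, Fertiliser B: 39×63/122 = 20.139
  Medium, Fertiliser A: 28×59/122 = 13.541
  Medium, Fertiliser B: 28×63/122 = 14.459
  High, Fertiliser A: 55×59/122 = 26.598
  High, Fertiliser B: 55×63/122 = 28.402
Contributions (O − E)²/E:
  (17 − 18.861)²/18.861 = 0.1836
  (22 − 20.139)²/20.139 = 0.1720
  (21 − 13.541)²/13.541 = 4.1088
  (7 − 14.459)²/14.459 = 3.8479
  (21 − 26.598)²/26.598 = 1.1782
  (34 − 28.402)²/28.402 = 1.1034
χ² = 0.1836 + 0.1720 + 4.1088 + 3.8479 + 1.1782 + 1.1034 = 10.59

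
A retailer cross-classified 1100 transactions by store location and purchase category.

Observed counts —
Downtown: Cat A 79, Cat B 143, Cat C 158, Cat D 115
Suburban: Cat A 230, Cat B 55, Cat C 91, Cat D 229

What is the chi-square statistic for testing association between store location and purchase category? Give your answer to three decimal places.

Row totals: 495, 605. Column totals: 309, 198, 249, 344. Grand total N = 1100.
Expected counts (row total × column total / N):
  Downtown, Cat A: 495×309/1100 = 139.0500
  Downtown, Cat B: 495×198/1100 = 89.1000
  Downtown, Cat C: 495×249/1100 = 112.0500
  Downtown, Cat D: 495×344/1100 = 154.8000
  Suburban, Cat A: 605×309/1100 = 169.9500
  Suburban, Cat B: 605×198/1100 = 108.9000
  Suburban, Cat C: 605×249/1100 = 136.9500
  Suburban, Cat D: 605×344/1100 = 189.2000
Contributions (O − E)²/E:
  (79 − 139.0500)²/139.0500 = 25.9331
  (143 − 89.1000)²/89.1000 = 32.6062
  (158 − 112.0500)²/112.0500 = 18.8434
  (115 − 154.8000)²/154.8000 = 10.2328
  (230 − 169.9500)²/169.9500 = 21.2180
  (55 − 108.9000)²/108.9000 = 26.6778
  (91 − 136.9500)²/136.9500 = 15.4173
  (229 − 189.2000)²/189.2000 = 8.3723
χ² = 25.9331 + 32.6062 + 18.8434 + 10.2328 + 21.2180 + 26.6778 + 15.4173 + 8.3723 = 159.301

159.301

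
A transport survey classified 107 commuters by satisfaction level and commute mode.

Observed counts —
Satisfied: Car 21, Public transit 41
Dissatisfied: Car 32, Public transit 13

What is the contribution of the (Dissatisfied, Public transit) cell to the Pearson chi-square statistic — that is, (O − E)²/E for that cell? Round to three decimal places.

Row total (Dissatisfied) = 45; column total (Public transit) = 54; N = 107.
Expected count E = 45 × 54 / 107 = 22.7103.
Contribution = (O − E)²/E = (13 − 22.7103)² / 22.7103 = 4.152.

4.152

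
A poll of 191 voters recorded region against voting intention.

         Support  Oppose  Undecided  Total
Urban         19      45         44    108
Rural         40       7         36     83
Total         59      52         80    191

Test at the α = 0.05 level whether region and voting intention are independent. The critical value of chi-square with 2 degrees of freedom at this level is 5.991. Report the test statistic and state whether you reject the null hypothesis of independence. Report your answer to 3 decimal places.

33.343; reject H₀

Grand total N = 191.
Expected counts (row total × column total / N):
  Urban, Support: 108×59/191 = 33.3613
  Urban, Oppose: 108×52/191 = 29.4031
  Urban, Undecided: 108×80/191 = 45.2356
  Rural, Support: 83×59/191 = 25.6387
  Rural, Oppose: 83×52/191 = 22.5969
  Rural, Undecided: 83×80/191 = 34.7644
Contributions (O − E)²/E:
  (19 − 33.3613)²/33.3613 = 6.1822
  (45 − 29.4031)²/29.4031 = 8.2734
  (44 − 45.2356)²/45.2356 = 0.0338
  (40 − 25.6387)²/25.6387 = 8.0444
  (7 − 22.5969)²/22.5969 = 10.7653
  (36 − 34.7644)²/34.7644 = 0.0439
χ² = 6.1822 + 8.2734 + 0.0338 + 8.0444 + 10.7653 + 0.0439 = 33.343
df = (2−1)(3−1) = 2. Since 33.343 > 5.991, reject the null hypothesis of independence at α = 0.05.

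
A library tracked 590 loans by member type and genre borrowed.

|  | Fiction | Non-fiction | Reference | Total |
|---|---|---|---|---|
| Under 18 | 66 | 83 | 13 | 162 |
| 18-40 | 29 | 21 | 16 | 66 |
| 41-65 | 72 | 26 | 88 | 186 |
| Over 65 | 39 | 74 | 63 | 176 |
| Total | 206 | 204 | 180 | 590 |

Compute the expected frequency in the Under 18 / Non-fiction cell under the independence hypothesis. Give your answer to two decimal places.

Row total (Under 18) = 162; column total (Non-fiction) = 204; grand total N = 590.
Expected count = (row total × column total) / N = 162 × 204 / 590 = 56.01.

56.01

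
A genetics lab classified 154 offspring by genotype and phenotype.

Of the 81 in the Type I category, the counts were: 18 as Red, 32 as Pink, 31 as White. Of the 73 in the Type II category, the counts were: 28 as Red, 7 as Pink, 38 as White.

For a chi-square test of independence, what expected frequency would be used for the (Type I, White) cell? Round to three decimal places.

36.292

Row total (Type I) = 81; column total (White) = 69; grand total N = 154.
Expected count = (row total × column total) / N = 81 × 69 / 154 = 36.292.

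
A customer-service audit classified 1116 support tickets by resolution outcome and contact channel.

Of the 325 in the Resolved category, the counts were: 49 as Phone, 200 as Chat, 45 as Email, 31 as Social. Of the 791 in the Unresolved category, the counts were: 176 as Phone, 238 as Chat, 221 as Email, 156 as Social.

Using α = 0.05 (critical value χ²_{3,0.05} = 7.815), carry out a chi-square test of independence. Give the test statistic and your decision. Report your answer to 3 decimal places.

Row totals: 325, 791. Column totals: 225, 438, 266, 187. Grand total N = 1116.
Expected counts (row total × column total / N):
  Resolved, Phone: 325×225/1116 = 65.5242
  Resolved, Chat: 325×438/1116 = 127.5538
  Resolved, Email: 325×266/1116 = 77.4642
  Resolved, Social: 325×187/1116 = 54.4579
  Unresolved, Phone: 791×225/1116 = 159.4758
  Unresolved, Chat: 791×438/1116 = 310.4462
  Unresolved, Email: 791×266/1116 = 188.5358
  Unresolved, Social: 791×187/1116 = 132.5421
Contributions (O − E)²/E:
  (49 − 65.5242)²/65.5242 = 4.1672
  (200 − 127.5538)²/127.5538 = 41.1470
  (45 − 77.4642)²/77.4642 = 13.6053
  (31 − 54.4579)²/54.4579 = 10.1046
  (176 − 159.4758)²/159.4758 = 1.7122
  (238 − 310.4462)²/310.4462 = 16.9062
  (221 − 188.5358)²/188.5358 = 5.5900
  (156 − 132.5421)²/132.5421 = 4.1517
χ² = 4.1672 + 41.1470 + 13.6053 + 10.1046 + 1.7122 + 16.9062 + 5.5900 + 4.1517 = 97.384
df = (2−1)(4−1) = 3. Since 97.384 > 7.815, reject the null hypothesis of independence at α = 0.05.

97.384; reject H₀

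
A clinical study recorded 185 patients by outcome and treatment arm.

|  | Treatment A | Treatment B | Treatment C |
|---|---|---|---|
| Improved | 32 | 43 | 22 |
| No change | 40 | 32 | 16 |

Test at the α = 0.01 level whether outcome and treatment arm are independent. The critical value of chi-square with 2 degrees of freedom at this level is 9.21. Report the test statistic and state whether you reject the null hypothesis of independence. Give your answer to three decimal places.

3.019; fail to reject H₀

Row totals: 97, 88. Column totals: 72, 75, 38. Grand total N = 185.
Expected counts (row total × column total / N):
  Improved, Treatment A: 97×72/185 = 37.7514
  Improved, Treatment B: 97×75/185 = 39.3243
  Improved, Treatment C: 97×38/185 = 19.9243
  No change, Treatment A: 88×72/185 = 34.2486
  No change, Treatment B: 88×75/185 = 35.6757
  No change, Treatment C: 88×38/185 = 18.0757
Contributions (O − E)²/E:
  (32 − 37.7514)²/37.7514 = 0.8762
  (43 − 39.3243)²/39.3243 = 0.3436
  (22 − 19.9243)²/19.9243 = 0.2162
  (40 − 34.2486)²/34.2486 = 0.9658
  (32 − 35.6757)²/35.6757 = 0.3787
  (16 − 18.0757)²/18.0757 = 0.2384
χ² = 0.8762 + 0.3436 + 0.2162 + 0.9658 + 0.3787 + 0.2384 = 3.019
df = (2−1)(3−1) = 2. Since 3.019 < 9.21, fail to reject the null hypothesis of independence at α = 0.01.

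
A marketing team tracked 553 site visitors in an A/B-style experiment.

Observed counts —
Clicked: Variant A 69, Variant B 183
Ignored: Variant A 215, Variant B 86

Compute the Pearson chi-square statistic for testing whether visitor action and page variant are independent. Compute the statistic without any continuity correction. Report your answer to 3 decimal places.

106.529

Row totals: 252, 301. Column totals: 284, 269. Grand total N = 553.
Expected counts (row total × column total / N):
  Clicked, Variant A: 252×284/553 = 129.4177
  Clicked, Variant B: 252×269/553 = 122.5823
  Ignored, Variant A: 301×284/553 = 154.5823
  Ignored, Variant B: 301×269/553 = 146.4177
Contributions (O − E)²/E:
  (69 − 129.4177)²/129.4177 = 28.2056
  (183 − 122.5823)²/122.5823 = 29.7783
  (215 − 154.5823)²/154.5823 = 23.6139
  (86 − 146.4177)²/146.4177 = 24.9307
χ² = 28.2056 + 29.7783 + 23.6139 + 24.9307 = 106.529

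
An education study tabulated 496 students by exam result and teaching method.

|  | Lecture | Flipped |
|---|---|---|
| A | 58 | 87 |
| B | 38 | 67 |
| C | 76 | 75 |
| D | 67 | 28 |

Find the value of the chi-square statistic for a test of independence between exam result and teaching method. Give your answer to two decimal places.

29.21

Row totals: 145, 105, 151, 95. Column totals: 239, 257. Grand total N = 496.
Expected counts (row total × column total / N):
  A, Lecture: 145×239/496 = 69.869
  A, Flipped: 145×257/496 = 75.131
  B, Lecture: 105×239/496 = 50.595
  B, Flipped: 105×257/496 = 54.405
  C, Lecture: 151×239/496 = 72.760
  C, Flipped: 151×257/496 = 78.240
  D, Lecture: 95×239/496 = 45.776
  D, Flipped: 95×257/496 = 49.224
Contributions (O − E)²/E:
  (58 − 69.869)²/69.869 = 2.0162
  (87 − 75.131)²/75.131 = 1.8750
  (38 − 50.595)²/50.595 = 3.1354
  (67 − 54.405)²/54.405 = 2.9158
  (76 − 72.760)²/72.760 = 0.1443
  (75 − 78.240)²/78.240 = 0.1342
  (67 − 45.776)²/45.776 = 9.8405
  (28 − 49.224)²/49.224 = 9.1512
χ² = 2.0162 + 1.8750 + 3.1354 + 2.9158 + 0.1443 + 0.1342 + 9.8405 + 9.1512 = 29.21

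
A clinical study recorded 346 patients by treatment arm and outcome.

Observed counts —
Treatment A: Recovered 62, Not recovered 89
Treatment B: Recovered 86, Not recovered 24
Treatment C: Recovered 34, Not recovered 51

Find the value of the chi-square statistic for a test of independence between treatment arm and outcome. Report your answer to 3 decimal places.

42.351

Row totals: 151, 110, 85. Column totals: 182, 164. Grand total N = 346.
Expected counts (row total × column total / N):
  Treatment A, Recovered: 151×182/346 = 79.4277
  Treatment A, Not recovered: 151×164/346 = 71.5723
  Treatment B, Recovered: 110×182/346 = 57.8613
  Treatment B, Not recovered: 110×164/346 = 52.1387
  Treatment C, Recovered: 85×182/346 = 44.7110
  Treatment C, Not recovered: 85×164/346 = 40.2890
Contributions (O − E)²/E:
  (62 − 79.4277)²/79.4277 = 3.8239
  (89 − 71.5723)²/71.5723 = 4.2436
  (86 − 57.8613)²/57.8613 = 13.6842
  (24 − 52.1387)²/52.1387 = 15.1862
  (34 − 44.7110)²/44.7110 = 2.5659
  (51 − 40.2890)²/40.2890 = 2.8476
χ² = 3.8239 + 4.2436 + 13.6842 + 15.1862 + 2.5659 + 2.8476 = 42.351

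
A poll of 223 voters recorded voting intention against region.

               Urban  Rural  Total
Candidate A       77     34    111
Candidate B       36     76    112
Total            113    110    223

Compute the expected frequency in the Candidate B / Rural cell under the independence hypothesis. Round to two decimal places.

Row total (Candidate B) = 112; column total (Rural) = 110; grand total N = 223.
Expected count = (row total × column total) / N = 112 × 110 / 223 = 55.25.

55.25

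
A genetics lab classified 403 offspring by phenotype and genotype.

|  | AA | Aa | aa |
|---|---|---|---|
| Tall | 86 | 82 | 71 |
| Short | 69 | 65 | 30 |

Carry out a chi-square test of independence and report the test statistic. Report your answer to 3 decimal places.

6.750

Row totals: 239, 164. Column totals: 155, 147, 101. Grand total N = 403.
Expected counts (row total × column total / N):
  Tall, AA: 239×155/403 = 91.9231
  Tall, Aa: 239×147/403 = 87.1787
  Tall, aa: 239×101/403 = 59.8983
  Short, AA: 164×155/403 = 63.0769
  Short, Aa: 164×147/403 = 59.8213
  Short, aa: 164×101/403 = 41.1017
Contributions (O − E)²/E:
  (86 − 91.9231)²/91.9231 = 0.3817
  (82 − 87.1787)²/87.1787 = 0.3076
  (71 − 59.8983)²/59.8983 = 2.0576
  (69 − 63.0769)²/63.0769 = 0.5562
  (65 − 59.8213)²/59.8213 = 0.4483
  (30 − 41.1017)²/41.1017 = 2.9986
χ² = 0.3817 + 0.3076 + 2.0576 + 0.5562 + 0.4483 + 2.9986 = 6.750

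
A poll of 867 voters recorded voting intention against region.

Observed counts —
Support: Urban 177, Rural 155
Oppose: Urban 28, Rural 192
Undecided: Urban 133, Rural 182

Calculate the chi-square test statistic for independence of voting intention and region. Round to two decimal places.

Row totals: 332, 220, 315. Column totals: 338, 529. Grand total N = 867.
Expected counts (row total × column total / N):
  Support, Urban: 332×338/867 = 129.430
  Support, Rural: 332×529/867 = 202.570
  Oppose, Urban: 220×338/867 = 85.767
  Oppose, Rural: 220×529/867 = 134.233
  Undecided, Urban: 315×338/867 = 122.803
  Undecided, Rural: 315×529/867 = 192.197
Contributions (O − E)²/E:
  (177 − 129.430)²/129.430 = 17.4836
  (155 − 202.570)²/202.570 = 11.1710
  (28 − 85.767)²/85.767 = 38.9080
  (192 − 134.233)²/134.233 = 24.8600
  (133 − 122.803)²/122.803 = 0.8467
  (182 − 192.197)²/192.197 = 0.5410
χ² = 17.4836 + 11.1710 + 38.9080 + 24.8600 + 0.8467 + 0.5410 = 93.81

93.81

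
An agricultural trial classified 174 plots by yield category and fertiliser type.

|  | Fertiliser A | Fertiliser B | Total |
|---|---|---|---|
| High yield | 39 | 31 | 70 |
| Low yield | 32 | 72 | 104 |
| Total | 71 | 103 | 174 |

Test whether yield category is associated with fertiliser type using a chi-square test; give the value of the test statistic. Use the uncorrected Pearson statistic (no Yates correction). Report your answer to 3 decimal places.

10.778

Grand total N = 174.
Expected counts (row total × column total / N):
  High yield, Fertiliser A: 70×71/174 = 28.5632
  High yield, Fertiliser B: 70×103/174 = 41.4368
  Low yield, Fertiliser A: 104×71/174 = 42.4368
  Low yield, Fertiliser B: 104×103/174 = 61.5632
Contributions (O − E)²/E:
  (39 − 28.5632)²/28.5632 = 3.8135
  (31 − 41.4368)²/41.4368 = 2.6287
  (32 − 42.4368)²/42.4368 = 2.5668
  (72 − 61.5632)²/61.5632 = 1.7693
χ² = 3.8135 + 2.6287 + 2.5668 + 1.7693 = 10.778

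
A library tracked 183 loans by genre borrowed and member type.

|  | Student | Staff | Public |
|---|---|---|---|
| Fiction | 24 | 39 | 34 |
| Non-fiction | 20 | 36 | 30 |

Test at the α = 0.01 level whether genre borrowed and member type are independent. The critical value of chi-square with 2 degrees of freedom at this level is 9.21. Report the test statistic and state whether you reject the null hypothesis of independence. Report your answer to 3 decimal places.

Row totals: 97, 86. Column totals: 44, 75, 64. Grand total N = 183.
Expected counts (row total × column total / N):
  Fiction, Student: 97×44/183 = 23.3224
  Fiction, Staff: 97×75/183 = 39.7541
  Fiction, Public: 97×64/183 = 33.9235
  Non-fiction, Student: 86×44/183 = 20.6776
  Non-fiction, Staff: 86×75/183 = 35.2459
  Non-fiction, Public: 86×64/183 = 30.0765
Contributions (O − E)²/E:
  (24 − 23.3224)²/23.3224 = 0.0197
  (39 − 39.7541)²/39.7541 = 0.0143
  (34 − 33.9235)²/33.9235 = 0.0002
  (20 − 20.6776)²/20.6776 = 0.0222
  (36 − 35.2459)²/35.2459 = 0.0161
  (30 − 30.0765)²/30.0765 = 0.0002
χ² = 0.0197 + 0.0143 + 0.0002 + 0.0222 + 0.0161 + 0.0002 = 0.073
df = (2−1)(3−1) = 2. Since 0.073 < 9.21, fail to reject the null hypothesis of independence at α = 0.01.

0.073; fail to reject H₀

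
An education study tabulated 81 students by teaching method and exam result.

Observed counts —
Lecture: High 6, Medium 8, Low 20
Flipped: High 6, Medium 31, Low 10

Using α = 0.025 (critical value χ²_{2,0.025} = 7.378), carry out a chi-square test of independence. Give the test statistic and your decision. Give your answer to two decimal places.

15.20; reject H₀

Row totals: 34, 47. Column totals: 12, 39, 30. Grand total N = 81.
Expected counts (row total × column total / N):
  Lecture, High: 34×12/81 = 5.037
  Lecture, Medium: 34×39/81 = 16.370
  Lecture, Low: 34×30/81 = 12.593
  Flipped, High: 47×12/81 = 6.963
  Flipped, Medium: 47×39/81 = 22.630
  Flipped, Low: 47×30/81 = 17.407
Contributions (O − E)²/E:
  (6 − 5.037)²/5.037 = 0.1841
  (8 − 16.370)²/16.370 = 4.2796
  (20 − 12.593)²/12.593 = 4.3567
  (6 − 6.963)²/6.963 = 0.1332
  (31 − 22.630)²/22.630 = 3.0958
  (10 − 17.407)²/17.407 = 3.1518
χ² = 0.1841 + 4.2796 + 4.3567 + 0.1332 + 3.0958 + 3.1518 = 15.20
df = (2−1)(3−1) = 2. Since 15.20 > 7.378, reject the null hypothesis of independence at α = 0.025.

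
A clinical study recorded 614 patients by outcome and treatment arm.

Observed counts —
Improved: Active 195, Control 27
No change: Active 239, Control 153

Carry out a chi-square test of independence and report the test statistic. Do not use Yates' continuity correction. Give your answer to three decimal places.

49.378

Row totals: 222, 392. Column totals: 434, 180. Grand total N = 614.
Expected counts (row total × column total / N):
  Improved, Active: 222×434/614 = 156.9186
  Improved, Control: 222×180/614 = 65.0814
  No change, Active: 392×434/614 = 277.0814
  No change, Control: 392×180/614 = 114.9186
Contributions (O − E)²/E:
  (195 − 156.9186)²/156.9186 = 9.2417
  (27 − 65.0814)²/65.0814 = 22.2828
  (239 − 277.0814)²/277.0814 = 5.2338
  (153 − 114.9186)²/114.9186 = 12.6193
χ² = 9.2417 + 22.2828 + 5.2338 + 12.6193 = 49.378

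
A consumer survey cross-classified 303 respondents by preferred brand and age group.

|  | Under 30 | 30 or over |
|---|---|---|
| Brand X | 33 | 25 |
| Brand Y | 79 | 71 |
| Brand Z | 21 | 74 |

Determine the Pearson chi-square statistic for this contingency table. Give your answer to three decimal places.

26.983

Row totals: 58, 150, 95. Column totals: 133, 170. Grand total N = 303.
Expected counts (row total × column total / N):
  Brand X, Under 30: 58×133/303 = 25.4587
  Brand X, 30 or over: 58×170/303 = 32.5413
  Brand Y, Under 30: 150×133/303 = 65.8416
  Brand Y, 30 or over: 150×170/303 = 84.1584
  Brand Z, Under 30: 95×133/303 = 41.6997
  Brand Z, 30 or over: 95×170/303 = 53.3003
Contributions (O − E)²/E:
  (33 − 25.4587)²/25.4587 = 2.2339
  (25 − 32.5413)²/32.5413 = 1.7477
  (79 − 65.8416)²/65.8416 = 2.6297
  (71 − 84.1584)²/84.1584 = 2.0574
  (21 − 41.6997)²/41.6997 = 10.2753
  (74 − 53.3003)²/53.3003 = 8.0389
χ² = 2.2339 + 1.7477 + 2.6297 + 2.0574 + 10.2753 + 8.0389 = 26.983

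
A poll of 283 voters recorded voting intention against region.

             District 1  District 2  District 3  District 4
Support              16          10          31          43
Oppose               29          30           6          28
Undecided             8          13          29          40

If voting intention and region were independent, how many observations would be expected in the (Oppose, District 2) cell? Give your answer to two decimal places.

17.42

Row total (Oppose) = 93; column total (District 2) = 53; grand total N = 283.
Expected count = (row total × column total) / N = 93 × 53 / 283 = 17.42.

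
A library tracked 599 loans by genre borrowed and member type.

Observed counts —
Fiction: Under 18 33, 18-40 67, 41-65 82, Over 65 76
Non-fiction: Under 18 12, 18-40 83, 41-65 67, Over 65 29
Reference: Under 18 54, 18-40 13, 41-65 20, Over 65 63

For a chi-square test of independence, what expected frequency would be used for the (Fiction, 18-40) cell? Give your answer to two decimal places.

Row total (Fiction) = 258; column total (18-40) = 163; grand total N = 599.
Expected count = (row total × column total) / N = 258 × 163 / 599 = 70.21.

70.21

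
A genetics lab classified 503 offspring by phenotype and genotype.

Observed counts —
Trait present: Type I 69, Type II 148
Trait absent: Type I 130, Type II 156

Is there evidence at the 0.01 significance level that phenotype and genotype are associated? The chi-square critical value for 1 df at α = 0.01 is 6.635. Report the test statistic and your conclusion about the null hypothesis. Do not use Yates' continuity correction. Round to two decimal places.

9.62; reject H₀

Row totals: 217, 286. Column totals: 199, 304. Grand total N = 503.
Expected counts (row total × column total / N):
  Trait present, Type I: 217×199/503 = 85.8509
  Trait present, Type II: 217×304/503 = 131.1491
  Trait absent, Type I: 286×199/503 = 113.1491
  Trait absent, Type II: 286×304/503 = 172.8509
Contributions (O − E)²/E:
  (69 − 85.8509)²/85.8509 = 3.3075
  (148 − 131.1491)²/131.1491 = 2.1651
  (130 − 113.1491)²/113.1491 = 2.5095
  (156 − 172.8509)²/172.8509 = 1.6428
χ² = 3.3075 + 2.1651 + 2.5095 + 1.6428 = 9.62
df = (2−1)(2−1) = 1. Since 9.62 > 6.635, reject the null hypothesis of independence at α = 0.01.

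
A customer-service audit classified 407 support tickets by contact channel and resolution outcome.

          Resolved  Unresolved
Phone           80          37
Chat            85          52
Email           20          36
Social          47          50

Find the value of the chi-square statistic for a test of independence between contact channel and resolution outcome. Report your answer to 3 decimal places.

Row totals: 117, 137, 56, 97. Column totals: 232, 175. Grand total N = 407.
Expected counts (row total × column total / N):
  Phone, Resolved: 117×232/407 = 66.6929
  Phone, Unresolved: 117×175/407 = 50.3071
  Chat, Resolved: 137×232/407 = 78.0934
  Chat, Unresolved: 137×175/407 = 58.9066
  Email, Resolved: 56×232/407 = 31.9214
  Email, Unresolved: 56×175/407 = 24.0786
  Social, Resolved: 97×232/407 = 55.2924
  Social, Unresolved: 97×175/407 = 41.7076
Contributions (O − E)²/E:
  (80 − 66.6929)²/66.6929 = 2.6551
  (37 − 50.3071)²/50.3071 = 3.5200
  (85 − 78.0934)²/78.0934 = 0.6108
  (52 − 58.9066)²/58.9066 = 0.8098
  (20 − 31.9214)²/31.9214 = 4.4522
  (36 − 24.0786)²/24.0786 = 5.9023
  (47 − 55.2924)²/55.2924 = 1.2436
  (50 − 41.7076)²/41.7076 = 1.6487
χ² = 2.6551 + 3.5200 + 0.6108 + 0.8098 + 4.4522 + 5.9023 + 1.2436 + 1.6487 = 20.843

20.843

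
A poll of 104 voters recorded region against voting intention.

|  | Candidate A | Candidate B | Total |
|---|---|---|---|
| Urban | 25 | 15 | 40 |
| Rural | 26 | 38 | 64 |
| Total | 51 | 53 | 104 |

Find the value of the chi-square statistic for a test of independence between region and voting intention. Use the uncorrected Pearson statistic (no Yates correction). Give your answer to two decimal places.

4.71

Grand total N = 104.
Expected counts (row total × column total / N):
  Urban, Candidate A: 40×51/104 = 19.615
  Urban, Candidate B: 40×53/104 = 20.385
  Rural, Candidate A: 64×51/104 = 31.385
  Rural, Candidate B: 64×53/104 = 32.615
Contributions (O − E)²/E:
  (25 − 19.615)²/19.615 = 1.4784
  (15 − 20.385)²/20.385 = 1.4225
  (26 − 31.385)²/31.385 = 0.9240
  (38 − 32.615)²/32.615 = 0.8891
χ² = 1.4784 + 1.4225 + 0.9240 + 0.8891 = 4.71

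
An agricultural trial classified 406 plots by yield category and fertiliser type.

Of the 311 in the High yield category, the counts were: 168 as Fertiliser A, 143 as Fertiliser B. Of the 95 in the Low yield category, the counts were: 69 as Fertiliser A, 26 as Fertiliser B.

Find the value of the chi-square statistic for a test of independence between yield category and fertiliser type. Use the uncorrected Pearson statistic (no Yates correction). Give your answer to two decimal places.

Row totals: 311, 95. Column totals: 237, 169. Grand total N = 406.
Expected counts (row total × column total / N):
  High yield, Fertiliser A: 311×237/406 = 181.544
  High yield, Fertiliser B: 311×169/406 = 129.456
  Low yield, Fertiliser A: 95×237/406 = 55.456
  Low yield, Fertiliser B: 95×169/406 = 39.544
Contributions (O − E)²/E:
  (168 − 181.544)²/181.544 = 1.0104
  (143 − 129.456)²/129.456 = 1.4170
  (69 − 55.456)²/55.456 = 3.3078
  (26 − 39.544)²/39.544 = 4.6389
χ² = 1.0104 + 1.4170 + 3.3078 + 4.6389 = 10.37

10.37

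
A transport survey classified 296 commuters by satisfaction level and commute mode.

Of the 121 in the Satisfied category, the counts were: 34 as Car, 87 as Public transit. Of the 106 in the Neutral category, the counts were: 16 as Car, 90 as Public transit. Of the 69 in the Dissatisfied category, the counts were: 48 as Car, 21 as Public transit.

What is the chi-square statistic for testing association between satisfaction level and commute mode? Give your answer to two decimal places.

58.31

Row totals: 121, 106, 69. Column totals: 98, 198. Grand total N = 296.
Expected counts (row total × column total / N):
  Satisfied, Car: 121×98/296 = 40.061
  Satisfied, Public transit: 121×198/296 = 80.939
  Neutral, Car: 106×98/296 = 35.095
  Neutral, Public transit: 106×198/296 = 70.905
  Dissatisfied, Car: 69×98/296 = 22.845
  Dissatisfied, Public transit: 69×198/296 = 46.155
Contributions (O − E)²/E:
  (34 − 40.061)²/40.061 = 0.9170
  (87 − 80.939)²/80.939 = 0.4539
  (16 − 35.095)²/35.095 = 10.3895
  (90 − 70.905)²/70.905 = 5.1424
  (48 − 22.845)²/22.845 = 27.6986
  (21 − 46.155)²/46.155 = 13.7098
χ² = 0.9170 + 0.4539 + 10.3895 + 5.1424 + 27.6986 + 13.7098 = 58.31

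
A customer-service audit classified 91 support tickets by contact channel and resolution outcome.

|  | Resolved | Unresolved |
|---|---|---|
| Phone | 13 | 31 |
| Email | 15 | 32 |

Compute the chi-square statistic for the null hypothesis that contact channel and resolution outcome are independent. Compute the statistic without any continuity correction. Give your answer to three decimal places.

Row totals: 44, 47. Column totals: 28, 63. Grand total N = 91.
Expected counts (row total × column total / N):
  Phone, Resolved: 44×28/91 = 13.5385
  Phone, Unresolved: 44×63/91 = 30.4615
  Email, Resolved: 47×28/91 = 14.4615
  Email, Unresolved: 47×63/91 = 32.5385
Contributions (O − E)²/E:
  (13 − 13.5385)²/13.5385 = 0.0214
  (31 − 30.4615)²/30.4615 = 0.0095
  (15 − 14.4615)²/14.4615 = 0.0201
  (32 − 32.5385)²/32.5385 = 0.0089
χ² = 0.0214 + 0.0095 + 0.0201 + 0.0089 = 0.060

0.060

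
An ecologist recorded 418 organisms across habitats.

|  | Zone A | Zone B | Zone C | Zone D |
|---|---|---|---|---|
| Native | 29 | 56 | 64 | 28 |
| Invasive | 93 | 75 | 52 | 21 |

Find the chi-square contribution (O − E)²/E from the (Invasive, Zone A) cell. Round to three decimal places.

Row total (Invasive) = 241; column total (Zone A) = 122; N = 418.
Expected count E = 241 × 122 / 418 = 70.3397.
Contribution = (O − E)²/E = (93 − 70.3397)² / 70.3397 = 7.300.

7.300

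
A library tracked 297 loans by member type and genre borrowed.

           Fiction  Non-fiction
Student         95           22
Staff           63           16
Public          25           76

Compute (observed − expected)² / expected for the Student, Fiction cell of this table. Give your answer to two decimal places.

Row total (Student) = 117; column total (Fiction) = 183; N = 297.
Expected count E = 117 × 183 / 297 = 72.091.
Contribution = (O − E)²/E = (95 − 72.091)² / 72.091 = 7.28.

7.28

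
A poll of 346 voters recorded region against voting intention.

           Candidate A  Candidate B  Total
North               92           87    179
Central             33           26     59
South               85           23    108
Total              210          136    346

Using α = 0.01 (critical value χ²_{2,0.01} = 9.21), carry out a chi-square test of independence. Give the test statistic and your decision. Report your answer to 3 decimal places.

Grand total N = 346.
Expected counts (row total × column total / N):
  North, Candidate A: 179×210/346 = 108.6416
  North, Candidate B: 179×136/346 = 70.3584
  Central, Candidate A: 59×210/346 = 35.8092
  Central, Candidate B: 59×136/346 = 23.1908
  South, Candidate A: 108×210/346 = 65.5491
  South, Candidate B: 108×136/346 = 42.4509
Contributions (O − E)²/E:
  (92 − 108.6416)²/108.6416 = 2.5491
  (87 − 70.3584)²/70.3584 = 3.9362
  (33 − 35.8092)²/35.8092 = 0.2204
  (26 − 23.1908)²/23.1908 = 0.3403
  (85 − 65.5491)²/65.5491 = 5.7718
  (23 − 42.4509)²/42.4509 = 8.9124
χ² = 2.5491 + 3.9362 + 0.2204 + 0.3403 + 5.7718 + 8.9124 = 21.730
df = (3−1)(2−1) = 2. Since 21.730 > 9.21, reject the null hypothesis of independence at α = 0.01.

21.730; reject H₀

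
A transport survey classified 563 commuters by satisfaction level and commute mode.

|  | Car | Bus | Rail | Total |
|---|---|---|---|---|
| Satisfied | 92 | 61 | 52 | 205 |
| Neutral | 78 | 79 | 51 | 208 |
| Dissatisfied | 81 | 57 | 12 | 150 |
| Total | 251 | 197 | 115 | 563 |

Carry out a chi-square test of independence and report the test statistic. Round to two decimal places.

23.35

Grand total N = 563.
Expected counts (row total × column total / N):
  Satisfied, Car: 205×251/563 = 91.394
  Satisfied, Bus: 205×197/563 = 71.732
  Satisfied, Rail: 205×115/563 = 41.874
  Neutral, Car: 208×251/563 = 92.732
  Neutral, Bus: 208×197/563 = 72.782
  Neutral, Rail: 208×115/563 = 42.487
  Dissatisfied, Car: 150×251/563 = 66.874
  Dissatisfied, Bus: 150×197/563 = 52.487
  Dissatisfied, Rail: 150×115/563 = 30.639
Contributions (O − E)²/E:
  (92 − 91.394)²/91.394 = 0.0040
  (61 − 71.732)²/71.732 = 1.6056
  (52 − 41.874)²/41.874 = 2.4487
  (78 − 92.732)²/92.732 = 2.3404
  (79 − 72.782)²/72.782 = 0.5312
  (51 − 42.487)²/42.487 = 1.7057
  (81 − 66.874)²/66.874 = 2.9839
  (57 − 52.487)²/52.487 = 0.3880
  (12 − 30.639)²/30.639 = 11.3389
χ² = 0.0040 + 1.6056 + 2.4487 + 2.3404 + 0.5312 + 1.7057 + 2.9839 + 0.3880 + 11.3389 = 23.35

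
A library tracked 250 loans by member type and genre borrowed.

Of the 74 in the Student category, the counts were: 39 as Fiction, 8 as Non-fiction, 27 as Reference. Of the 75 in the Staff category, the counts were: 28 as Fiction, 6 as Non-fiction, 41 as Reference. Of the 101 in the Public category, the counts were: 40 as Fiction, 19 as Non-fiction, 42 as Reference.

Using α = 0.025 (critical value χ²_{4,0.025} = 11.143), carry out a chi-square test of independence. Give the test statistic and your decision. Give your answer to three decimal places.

9.749; fail to reject H₀

Row totals: 74, 75, 101. Column totals: 107, 33, 110. Grand total N = 250.
Expected counts (row total × column total / N):
  Student, Fiction: 74×107/250 = 31.6720
  Student, Non-fiction: 74×33/250 = 9.7680
  Student, Reference: 74×110/250 = 32.5600
  Staff, Fiction: 75×107/250 = 32.1000
  Staff, Non-fiction: 75×33/250 = 9.9000
  Staff, Reference: 75×110/250 = 33.0000
  Public, Fiction: 101×107/250 = 43.2280
  Public, Non-fiction: 101×33/250 = 13.3320
  Public, Reference: 101×110/250 = 44.4400
Contributions (O − E)²/E:
  (39 − 31.6720)²/31.6720 = 1.6955
  (8 − 9.7680)²/9.7680 = 0.3200
  (27 − 32.5600)²/32.5600 = 0.9494
  (28 − 32.1000)²/32.1000 = 0.5237
  (6 − 9.9000)²/9.9000 = 1.5364
  (41 − 33.0000)²/33.0000 = 1.9394
  (40 − 43.2280)²/43.2280 = 0.2410
  (19 − 13.3320)²/13.3320 = 2.4097
  (42 − 44.4400)²/44.4400 = 0.1340
χ² = 1.6955 + 0.3200 + 0.9494 + 0.5237 + 1.5364 + 1.9394 + 0.2410 + 2.4097 + 0.1340 = 9.749
df = (3−1)(3−1) = 4. Since 9.749 < 11.143, fail to reject the null hypothesis of independence at α = 0.025.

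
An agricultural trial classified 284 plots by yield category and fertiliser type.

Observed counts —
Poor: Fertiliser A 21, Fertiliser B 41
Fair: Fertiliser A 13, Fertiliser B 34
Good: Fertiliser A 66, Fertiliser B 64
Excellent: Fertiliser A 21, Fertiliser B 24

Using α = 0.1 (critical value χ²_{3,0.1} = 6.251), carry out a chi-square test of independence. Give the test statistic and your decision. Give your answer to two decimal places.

Row totals: 62, 47, 130, 45. Column totals: 121, 163. Grand total N = 284.
Expected counts (row total × column total / N):
  Poor, Fertiliser A: 62×121/284 = 26.415
  Poor, Fertiliser B: 62×163/284 = 35.585
  Fair, Fertiliser A: 47×121/284 = 20.025
  Fair, Fertiliser B: 47×163/284 = 26.975
  Good, Fertiliser A: 130×121/284 = 55.387
  Good, Fertiliser B: 130×163/284 = 74.613
  Excellent, Fertiliser A: 45×121/284 = 19.173
  Excellent, Fertiliser B: 45×163/284 = 25.827
Contributions (O − E)²/E:
  (21 − 26.415)²/26.415 = 1.1101
  (41 − 35.585)²/35.585 = 0.8240
  (13 − 20.025)²/20.025 = 2.4645
  (34 − 26.975)²/26.975 = 1.8295
  (66 − 55.387)²/55.387 = 2.0336
  (64 − 74.613)²/74.613 = 1.5096
  (21 − 19.173)²/19.173 = 0.1741
  (24 − 25.827)²/25.827 = 0.1292
χ² = 1.1101 + 0.8240 + 2.4645 + 1.8295 + 2.0336 + 1.5096 + 0.1741 + 0.1292 = 10.07
df = (4−1)(2−1) = 3. Since 10.07 > 6.251, reject the null hypothesis of independence at α = 0.1.

10.07; reject H₀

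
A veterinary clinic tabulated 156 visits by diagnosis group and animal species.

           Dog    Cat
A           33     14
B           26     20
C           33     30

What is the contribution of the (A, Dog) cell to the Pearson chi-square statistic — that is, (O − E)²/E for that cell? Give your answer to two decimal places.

Row total (A) = 47; column total (Dog) = 92; N = 156.
Expected count E = 47 × 92 / 156 = 27.718.
Contribution = (O − E)²/E = (33 − 27.718)² / 27.718 = 1.01.

1.01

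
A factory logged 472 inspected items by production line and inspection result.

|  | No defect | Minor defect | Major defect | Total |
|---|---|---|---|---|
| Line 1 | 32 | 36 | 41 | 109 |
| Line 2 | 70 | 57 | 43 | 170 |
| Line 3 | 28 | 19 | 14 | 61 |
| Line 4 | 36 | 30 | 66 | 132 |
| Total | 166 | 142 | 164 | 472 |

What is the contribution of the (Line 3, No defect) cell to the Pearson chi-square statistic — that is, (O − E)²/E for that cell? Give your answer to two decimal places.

2.00

Row total (Line 3) = 61; column total (No defect) = 166; N = 472.
Expected count E = 61 × 166 / 472 = 21.453.
Contribution = (O − E)²/E = (28 − 21.453)² / 21.453 = 2.00.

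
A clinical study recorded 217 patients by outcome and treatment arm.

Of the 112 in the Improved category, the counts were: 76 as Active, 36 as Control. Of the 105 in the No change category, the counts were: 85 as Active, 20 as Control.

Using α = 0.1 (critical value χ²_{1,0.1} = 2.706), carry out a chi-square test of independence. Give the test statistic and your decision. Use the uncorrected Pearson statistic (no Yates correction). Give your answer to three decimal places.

4.854; reject H₀

Row totals: 112, 105. Column totals: 161, 56. Grand total N = 217.
Expected counts (row total × column total / N):
  Improved, Active: 112×161/217 = 83.09677
  Improved, Control: 112×56/217 = 28.90323
  No change, Active: 105×161/217 = 77.90323
  No change, Control: 105×56/217 = 27.09677
Contributions (O − E)²/E:
  (76 − 83.09677)²/83.09677 = 0.6061
  (36 − 28.90323)²/28.90323 = 1.7425
  (85 − 77.90323)²/77.90323 = 0.6465
  (20 − 27.09677)²/27.09677 = 1.8587
χ² = 0.6061 + 1.7425 + 0.6465 + 1.8587 = 4.854
df = (2−1)(2−1) = 1. Since 4.854 > 2.706, reject the null hypothesis of independence at α = 0.1.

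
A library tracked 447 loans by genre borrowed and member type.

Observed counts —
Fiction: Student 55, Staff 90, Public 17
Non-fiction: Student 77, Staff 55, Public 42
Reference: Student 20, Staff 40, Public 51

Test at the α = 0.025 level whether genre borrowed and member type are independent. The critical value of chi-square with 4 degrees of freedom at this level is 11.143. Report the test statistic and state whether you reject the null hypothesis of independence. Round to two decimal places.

60.03; reject H₀

Row totals: 162, 174, 111. Column totals: 152, 185, 110. Grand total N = 447.
Expected counts (row total × column total / N):
  Fiction, Student: 162×152/447 = 55.087
  Fiction, Staff: 162×185/447 = 67.047
  Fiction, Public: 162×110/447 = 39.866
  Non-fiction, Student: 174×152/447 = 59.168
  Non-fiction, Staff: 174×185/447 = 72.013
  Non-fiction, Public: 174×110/447 = 42.819
  Reference, Student: 111×152/447 = 37.745
  Reference, Staff: 111×185/447 = 45.940
  Reference, Public: 111×110/447 = 27.315
Contributions (O − E)²/E:
  (55 − 55.087)²/55.087 = 0.0001
  (90 − 67.047)²/67.047 = 7.8578
  (17 − 39.866)²/39.866 = 13.1153
  (77 − 59.168)²/59.168 = 5.3742
  (55 − 72.013)²/72.013 = 4.0193
  (42 − 42.819)²/42.819 = 0.0157
  (20 − 37.745)²/37.745 = 8.3424
  (40 − 45.940)²/45.940 = 0.7680
  (51 − 27.315)²/27.315 = 20.5374
χ² = 0.0001 + 7.8578 + 13.1153 + 5.3742 + 4.0193 + 0.0157 + 8.3424 + 0.7680 + 20.5374 = 60.03
df = (3−1)(3−1) = 4. Since 60.03 > 11.143, reject the null hypothesis of independence at α = 0.025.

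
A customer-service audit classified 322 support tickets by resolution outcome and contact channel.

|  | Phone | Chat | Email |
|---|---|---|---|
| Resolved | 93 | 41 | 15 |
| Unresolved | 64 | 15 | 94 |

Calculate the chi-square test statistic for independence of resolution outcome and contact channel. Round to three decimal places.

73.303

Row totals: 149, 173. Column totals: 157, 56, 109. Grand total N = 322.
Expected counts (row total × column total / N):
  Resolved, Phone: 149×157/322 = 72.649068
  Resolved, Chat: 149×56/322 = 25.913043
  Resolved, Email: 149×109/322 = 50.437888
  Unresolved, Phone: 173×157/322 = 84.350932
  Unresolved, Chat: 173×56/322 = 30.086957
  Unresolved, Email: 173×109/322 = 58.562112
Contributions (O − E)²/E:
  (93 − 72.649068)²/72.649068 = 5.7008
  (41 − 25.913043)²/25.913043 = 8.7838
  (15 − 50.437888)²/50.437888 = 24.8988
  (64 − 84.350932)²/84.350932 = 4.9100
  (15 − 30.086957)²/30.086957 = 7.5653
  (94 − 58.562112)²/58.562112 = 21.4446
χ² = 5.7008 + 8.7838 + 24.8988 + 4.9100 + 7.5653 + 21.4446 = 73.303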